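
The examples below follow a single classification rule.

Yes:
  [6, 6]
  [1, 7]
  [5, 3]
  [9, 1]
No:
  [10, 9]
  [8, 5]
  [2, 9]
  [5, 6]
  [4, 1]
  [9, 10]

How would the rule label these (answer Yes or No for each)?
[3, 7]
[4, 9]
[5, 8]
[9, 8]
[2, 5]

Yes, No, No, No, No

A rule that fits every label: sum is even — true of each 'Yes' example, false of each 'No' one.
[3, 7] → 3+7 = 10 → Yes. [4, 9] → 4+9 = 13 → No. [5, 8] → 5+8 = 13 → No. [9, 8] → 9+8 = 17 → No. [2, 5] → 2+5 = 7 → No.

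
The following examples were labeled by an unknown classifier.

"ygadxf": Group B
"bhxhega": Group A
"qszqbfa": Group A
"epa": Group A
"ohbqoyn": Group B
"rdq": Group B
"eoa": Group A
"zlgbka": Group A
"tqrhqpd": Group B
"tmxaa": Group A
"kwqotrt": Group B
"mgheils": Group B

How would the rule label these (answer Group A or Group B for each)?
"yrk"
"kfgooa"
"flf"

Group B, Group A, Group B

The pattern is that an item is 'Group A' exactly when: ends with 'a'.
"yrk": ends with 'k', does not fit → Group B.
"kfgooa": ends with 'a', fits → Group A.
"flf": ends with 'f', does not fit → Group B.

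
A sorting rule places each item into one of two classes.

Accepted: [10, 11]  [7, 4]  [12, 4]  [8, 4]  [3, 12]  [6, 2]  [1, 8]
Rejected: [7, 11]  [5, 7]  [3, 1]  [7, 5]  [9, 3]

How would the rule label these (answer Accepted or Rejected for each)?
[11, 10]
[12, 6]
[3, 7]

Accepted, Accepted, Rejected

The pattern is that an item is 'Accepted' exactly when: product is even.
[11, 10]: Accepted (11·10 = 110).
[12, 6]: Accepted (12·6 = 72).
[3, 7]: Rejected (3·7 = 21).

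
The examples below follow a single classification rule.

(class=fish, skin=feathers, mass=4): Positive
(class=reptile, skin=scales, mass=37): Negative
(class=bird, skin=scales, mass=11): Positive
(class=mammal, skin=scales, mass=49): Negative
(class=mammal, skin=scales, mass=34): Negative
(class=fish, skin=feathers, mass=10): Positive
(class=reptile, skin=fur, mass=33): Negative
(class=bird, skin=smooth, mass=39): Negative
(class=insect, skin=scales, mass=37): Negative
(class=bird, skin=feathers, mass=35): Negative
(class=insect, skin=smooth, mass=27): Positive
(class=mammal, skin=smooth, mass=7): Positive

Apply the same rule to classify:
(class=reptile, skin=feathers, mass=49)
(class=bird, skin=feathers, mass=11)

Negative, Positive

The pattern is that an item is 'Positive' exactly when: mass ≤ 27.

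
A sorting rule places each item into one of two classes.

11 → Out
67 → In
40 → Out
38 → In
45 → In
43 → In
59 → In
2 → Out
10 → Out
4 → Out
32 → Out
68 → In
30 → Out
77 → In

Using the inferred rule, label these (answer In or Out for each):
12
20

Out, Out

One predicate separates the groups cleanly: digit sum ≥ 6.
12: Out (digit sum 1+2 = 3).
20: Out (digit sum 2+0 = 2).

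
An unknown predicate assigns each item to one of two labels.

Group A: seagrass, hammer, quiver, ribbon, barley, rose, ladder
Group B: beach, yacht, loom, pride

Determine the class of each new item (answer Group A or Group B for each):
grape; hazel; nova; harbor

Group B, Group B, Group B, Group A

Every 'Group A' example satisfies: even length AND contains 'r'. None of the 'Group B' examples do.
grape: Group B (length 5, has 'r'). hazel: Group B (length 5, no 'r'). nova: Group B (length 4, no 'r'). harbor: Group A (length 6, has 'r').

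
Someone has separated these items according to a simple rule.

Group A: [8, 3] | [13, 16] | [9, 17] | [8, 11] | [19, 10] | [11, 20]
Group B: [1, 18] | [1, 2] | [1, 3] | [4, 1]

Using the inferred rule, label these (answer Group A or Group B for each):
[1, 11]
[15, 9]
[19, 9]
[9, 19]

Group B, Group A, Group A, Group A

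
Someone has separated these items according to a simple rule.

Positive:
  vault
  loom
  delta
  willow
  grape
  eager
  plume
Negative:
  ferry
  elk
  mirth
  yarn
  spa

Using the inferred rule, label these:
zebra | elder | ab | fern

All 'Positive' examples share one property — has ≥ 2 vowels — and every 'Negative' example lacks it.
zebra: 2 vowels, checks out → Positive.
elder: 2 vowels, checks out → Positive.
ab: 1 vowel, fails this test → Negative.
fern: 1 vowel, fails this test → Negative.

Positive, Positive, Negative, Negative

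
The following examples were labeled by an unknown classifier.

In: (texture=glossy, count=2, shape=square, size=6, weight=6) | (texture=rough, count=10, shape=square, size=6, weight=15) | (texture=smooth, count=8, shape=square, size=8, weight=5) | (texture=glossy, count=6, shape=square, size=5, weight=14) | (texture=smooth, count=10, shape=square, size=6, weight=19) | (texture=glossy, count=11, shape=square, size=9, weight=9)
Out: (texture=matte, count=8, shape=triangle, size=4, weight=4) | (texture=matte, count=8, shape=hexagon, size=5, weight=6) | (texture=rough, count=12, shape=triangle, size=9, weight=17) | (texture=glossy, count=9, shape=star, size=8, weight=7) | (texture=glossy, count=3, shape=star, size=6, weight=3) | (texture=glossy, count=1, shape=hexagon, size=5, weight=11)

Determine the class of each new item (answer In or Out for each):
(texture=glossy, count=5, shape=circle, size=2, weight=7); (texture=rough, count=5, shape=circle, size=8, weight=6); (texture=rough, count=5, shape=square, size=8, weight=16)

Out, Out, In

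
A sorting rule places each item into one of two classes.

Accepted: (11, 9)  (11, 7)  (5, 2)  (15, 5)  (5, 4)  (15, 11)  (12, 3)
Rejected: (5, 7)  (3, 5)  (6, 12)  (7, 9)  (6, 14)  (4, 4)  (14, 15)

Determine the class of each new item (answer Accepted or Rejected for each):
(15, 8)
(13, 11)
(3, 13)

Accepted, Accepted, Rejected

The rule appears to be: first > second.
(15, 8): Accepted (15 > 8). (13, 11): Accepted (13 > 11). (3, 13): Rejected (3 < 13).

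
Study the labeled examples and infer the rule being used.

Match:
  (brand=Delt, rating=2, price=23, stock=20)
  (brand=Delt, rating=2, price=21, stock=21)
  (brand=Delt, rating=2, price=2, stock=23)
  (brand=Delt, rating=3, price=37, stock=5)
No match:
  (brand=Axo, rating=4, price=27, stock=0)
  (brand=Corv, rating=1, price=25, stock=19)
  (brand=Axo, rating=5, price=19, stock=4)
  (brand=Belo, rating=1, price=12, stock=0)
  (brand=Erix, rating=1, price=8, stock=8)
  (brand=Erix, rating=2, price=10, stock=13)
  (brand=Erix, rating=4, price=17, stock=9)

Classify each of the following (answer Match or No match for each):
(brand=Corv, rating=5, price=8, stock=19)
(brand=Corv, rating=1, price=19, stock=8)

The pattern is that an item is 'Match' exactly when: brand is Delt.

No match, No match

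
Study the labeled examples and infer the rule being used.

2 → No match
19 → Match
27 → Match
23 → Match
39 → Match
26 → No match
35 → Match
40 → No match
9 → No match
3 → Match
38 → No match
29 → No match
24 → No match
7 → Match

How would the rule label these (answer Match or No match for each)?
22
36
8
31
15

The rule appears to be: ≡ 3 (mod 4).
22: 22 mod 4 = 2, fails the rule → No match.
36: 36 mod 4 = 0, fails the rule → No match.
8: 8 mod 4 = 0, fails the rule → No match.
31: 31 mod 4 = 3, qualifies → Match.
15: 15 mod 4 = 3, qualifies → Match.

No match, No match, No match, Match, Match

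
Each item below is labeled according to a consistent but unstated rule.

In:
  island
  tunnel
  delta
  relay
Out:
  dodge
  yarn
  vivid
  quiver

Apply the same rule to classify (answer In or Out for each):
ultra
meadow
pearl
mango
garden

In, Out, In, Out, Out

'In' ⟺ contains 'l'.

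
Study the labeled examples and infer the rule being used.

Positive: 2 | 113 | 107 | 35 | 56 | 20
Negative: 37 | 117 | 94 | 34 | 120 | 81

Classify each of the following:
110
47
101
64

The rule appears to be: ≡ 2 (mod 3).
110: 110 mod 3 = 2, checks out → Positive.
47: 47 mod 3 = 2, checks out → Positive.
101: 101 mod 3 = 2, checks out → Positive.
64: 64 mod 3 = 1, does not fit → Negative.

Positive, Positive, Positive, Negative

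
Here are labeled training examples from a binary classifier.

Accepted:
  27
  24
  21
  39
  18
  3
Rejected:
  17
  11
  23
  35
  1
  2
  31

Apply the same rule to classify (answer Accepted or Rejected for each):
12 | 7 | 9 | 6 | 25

Every 'Accepted' example satisfies: multiple of 3. None of the 'Rejected' examples do.

Accepted, Rejected, Accepted, Accepted, Rejected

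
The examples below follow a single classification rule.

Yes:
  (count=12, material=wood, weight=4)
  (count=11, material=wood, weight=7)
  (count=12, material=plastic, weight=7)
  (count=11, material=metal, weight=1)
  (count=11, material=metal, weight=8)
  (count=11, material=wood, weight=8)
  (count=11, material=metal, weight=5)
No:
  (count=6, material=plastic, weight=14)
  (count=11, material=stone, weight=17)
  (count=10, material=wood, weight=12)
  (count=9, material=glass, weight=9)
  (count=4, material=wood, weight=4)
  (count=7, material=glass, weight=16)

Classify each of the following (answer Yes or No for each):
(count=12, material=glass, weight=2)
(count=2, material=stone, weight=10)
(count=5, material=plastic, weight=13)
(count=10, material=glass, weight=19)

A rule that fits every label: weight ≤ 8 AND count ≥ 6 — true of each 'Yes' example, false of each 'No' one.
Yes: (count=12, material=glass, weight=2), since weight = 2, count = 12. No: (count=2, material=stone, weight=10), since weight = 10, count = 2. No: (count=5, material=plastic, weight=13), since weight = 13, count = 5. No: (count=10, material=glass, weight=19), since weight = 19, count = 10.

Yes, No, No, No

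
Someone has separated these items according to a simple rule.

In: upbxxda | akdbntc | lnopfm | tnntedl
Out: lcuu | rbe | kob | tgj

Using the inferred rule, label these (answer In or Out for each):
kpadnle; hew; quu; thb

In, Out, Out, Out

The distinguishing property — length ≥ 6 — holds for all the 'In' cases and none of the 'Out' cases.
kpadnle: In (length 7).
hew: Out (length 3).
quu: Out (length 3).
thb: Out (length 3).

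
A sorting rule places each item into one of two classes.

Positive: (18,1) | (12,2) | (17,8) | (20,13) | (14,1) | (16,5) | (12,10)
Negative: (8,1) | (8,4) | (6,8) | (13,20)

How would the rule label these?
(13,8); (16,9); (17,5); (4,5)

Positive, Positive, Positive, Negative

The simplest hypothesis consistent with all the labels is: first > second AND sum ≥ 14.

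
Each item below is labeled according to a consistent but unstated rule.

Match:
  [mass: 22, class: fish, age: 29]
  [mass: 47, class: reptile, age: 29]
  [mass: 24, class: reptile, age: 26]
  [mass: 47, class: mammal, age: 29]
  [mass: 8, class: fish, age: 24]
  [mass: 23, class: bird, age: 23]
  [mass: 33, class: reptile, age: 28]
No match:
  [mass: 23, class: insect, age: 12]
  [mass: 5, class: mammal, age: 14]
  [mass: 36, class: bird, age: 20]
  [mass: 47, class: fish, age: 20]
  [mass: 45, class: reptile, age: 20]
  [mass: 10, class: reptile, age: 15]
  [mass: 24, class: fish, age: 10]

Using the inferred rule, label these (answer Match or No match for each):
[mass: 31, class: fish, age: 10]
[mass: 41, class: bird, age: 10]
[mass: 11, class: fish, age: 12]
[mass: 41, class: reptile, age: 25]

No match, No match, No match, Match

One predicate separates the groups cleanly: age ≥ 23.
[mass: 31, class: fish, age: 10] → age = 10 → No match.
[mass: 41, class: bird, age: 10] → age = 10 → No match.
[mass: 11, class: fish, age: 12] → age = 12 → No match.
[mass: 41, class: reptile, age: 25] → age = 25 → Match.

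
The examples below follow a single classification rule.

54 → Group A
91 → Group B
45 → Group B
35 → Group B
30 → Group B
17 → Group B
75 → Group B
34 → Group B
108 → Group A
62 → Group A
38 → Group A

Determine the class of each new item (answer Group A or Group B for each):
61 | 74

'Group A' ⟺ even AND at least 35.
61: Group B (61 is odd, 61 ≥ 35). 74: Group A (74 is even, 74 ≥ 35).

Group B, Group A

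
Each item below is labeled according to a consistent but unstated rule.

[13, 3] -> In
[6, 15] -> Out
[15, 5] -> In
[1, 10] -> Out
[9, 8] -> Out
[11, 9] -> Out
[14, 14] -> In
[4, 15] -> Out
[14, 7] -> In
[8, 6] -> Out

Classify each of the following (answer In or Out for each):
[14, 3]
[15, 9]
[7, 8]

In, In, Out

A rule that fits every label: first ≥ 13 — true of each 'In' example, false of each 'Out' one.
[14, 3]: first 14, has this property → In.
[15, 9]: first 15, has this property → In.
[7, 8]: first 7, lacks this property → Out.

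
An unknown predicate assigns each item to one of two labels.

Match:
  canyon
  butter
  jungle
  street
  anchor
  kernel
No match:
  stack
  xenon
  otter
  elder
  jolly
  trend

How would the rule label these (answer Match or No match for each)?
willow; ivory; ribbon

Match, No match, Match

The distinguishing property — even length — holds for all the 'Match' cases and none of the 'No match' cases.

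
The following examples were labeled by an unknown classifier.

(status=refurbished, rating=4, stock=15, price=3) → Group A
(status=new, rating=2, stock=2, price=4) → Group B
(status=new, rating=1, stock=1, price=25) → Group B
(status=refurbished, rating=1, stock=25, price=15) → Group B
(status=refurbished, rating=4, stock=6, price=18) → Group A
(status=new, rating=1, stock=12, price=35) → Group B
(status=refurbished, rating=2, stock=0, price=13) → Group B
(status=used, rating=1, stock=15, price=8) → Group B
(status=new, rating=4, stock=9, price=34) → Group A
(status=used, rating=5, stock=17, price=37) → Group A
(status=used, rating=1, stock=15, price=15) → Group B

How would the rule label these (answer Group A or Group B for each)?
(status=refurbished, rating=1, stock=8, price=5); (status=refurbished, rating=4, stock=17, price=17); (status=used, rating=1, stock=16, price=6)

The rule appears to be: rating ≥ 4.
(status=refurbished, rating=1, stock=8, price=5) — rating = 1, hence Group B. (status=refurbished, rating=4, stock=17, price=17) — rating = 4, hence Group A. (status=used, rating=1, stock=16, price=6) — rating = 1, hence Group B.

Group B, Group A, Group B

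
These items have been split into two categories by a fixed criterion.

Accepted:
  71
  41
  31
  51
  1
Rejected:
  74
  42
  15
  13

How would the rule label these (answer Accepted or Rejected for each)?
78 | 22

Rejected, Rejected

All 'Accepted' examples share one property — ends in digit 1 — and every 'Rejected' example lacks it.
78: last digit 8 — does not pass, so Rejected.
22: last digit 2 — does not pass, so Rejected.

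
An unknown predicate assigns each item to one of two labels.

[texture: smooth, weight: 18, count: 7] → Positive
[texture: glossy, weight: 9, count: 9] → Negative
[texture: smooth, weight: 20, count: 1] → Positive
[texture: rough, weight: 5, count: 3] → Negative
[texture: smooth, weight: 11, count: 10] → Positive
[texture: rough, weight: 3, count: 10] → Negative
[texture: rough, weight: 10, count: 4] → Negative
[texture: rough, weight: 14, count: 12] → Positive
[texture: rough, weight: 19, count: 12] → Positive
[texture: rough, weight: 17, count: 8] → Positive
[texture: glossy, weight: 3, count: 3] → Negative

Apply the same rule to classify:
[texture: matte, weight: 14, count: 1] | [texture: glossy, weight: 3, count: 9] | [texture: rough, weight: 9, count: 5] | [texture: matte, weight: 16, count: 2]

Positive, Negative, Negative, Positive

'Positive' ⟺ weight ≥ 11.
[texture: matte, weight: 14, count: 1] — weight = 14, hence Positive. [texture: glossy, weight: 3, count: 9] — weight = 3, hence Negative. [texture: rough, weight: 9, count: 5] — weight = 9, hence Negative. [texture: matte, weight: 16, count: 2] — weight = 16, hence Positive.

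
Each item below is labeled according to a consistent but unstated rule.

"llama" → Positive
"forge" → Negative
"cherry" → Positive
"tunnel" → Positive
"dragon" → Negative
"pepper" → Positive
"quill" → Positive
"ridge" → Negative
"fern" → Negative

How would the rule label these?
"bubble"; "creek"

All 'Positive' examples share one property — has a double letter — and every 'Negative' example lacks it.
"bubble": 'bb' doubled — matches, so Positive. "creek": 'ee' doubled — matches, so Positive.

Positive, Positive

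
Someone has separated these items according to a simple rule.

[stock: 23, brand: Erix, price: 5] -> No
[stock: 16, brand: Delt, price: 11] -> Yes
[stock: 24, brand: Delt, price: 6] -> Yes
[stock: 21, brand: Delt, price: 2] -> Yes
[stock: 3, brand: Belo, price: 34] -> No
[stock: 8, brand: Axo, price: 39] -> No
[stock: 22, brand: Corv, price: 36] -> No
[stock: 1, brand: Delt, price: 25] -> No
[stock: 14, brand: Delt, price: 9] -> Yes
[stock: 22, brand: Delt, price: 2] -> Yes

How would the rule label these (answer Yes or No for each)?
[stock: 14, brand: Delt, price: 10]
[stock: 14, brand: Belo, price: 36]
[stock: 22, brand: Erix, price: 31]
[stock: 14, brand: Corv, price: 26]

The simplest hypothesis consistent with all the labels is: brand is Delt AND stock ≥ 3.
Yes: [stock: 14, brand: Delt, price: 10], since brand is Delt, stock = 14.
No: [stock: 14, brand: Belo, price: 36], since brand is Belo, stock = 14.
No: [stock: 22, brand: Erix, price: 31], since brand is Erix, stock = 22.
No: [stock: 14, brand: Corv, price: 26], since brand is Corv, stock = 14.

Yes, No, No, No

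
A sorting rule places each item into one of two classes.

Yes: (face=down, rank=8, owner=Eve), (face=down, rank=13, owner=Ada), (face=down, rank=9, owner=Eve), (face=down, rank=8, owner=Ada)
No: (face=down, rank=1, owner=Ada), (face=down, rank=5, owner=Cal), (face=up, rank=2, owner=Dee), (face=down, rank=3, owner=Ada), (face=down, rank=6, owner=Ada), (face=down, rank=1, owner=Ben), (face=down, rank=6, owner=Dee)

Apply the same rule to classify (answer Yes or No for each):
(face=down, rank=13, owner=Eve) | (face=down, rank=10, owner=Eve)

Yes, Yes

Every 'Yes' example satisfies: rank ≥ 8. None of the 'No' examples do.
Yes: (face=down, rank=13, owner=Eve), since rank = 13.
Yes: (face=down, rank=10, owner=Eve), since rank = 10.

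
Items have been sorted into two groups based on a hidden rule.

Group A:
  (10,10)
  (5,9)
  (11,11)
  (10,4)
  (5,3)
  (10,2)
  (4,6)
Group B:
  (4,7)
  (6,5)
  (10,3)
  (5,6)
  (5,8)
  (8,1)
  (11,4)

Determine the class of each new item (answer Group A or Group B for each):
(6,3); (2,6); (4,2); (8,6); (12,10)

Group B, Group A, Group A, Group A, Group A

The classifier is using: sum is even.
(6,3): 6+3 = 9 — does not fit, so Group B.
(2,6): 2+6 = 8 — fits, so Group A.
(4,2): 4+2 = 6 — fits, so Group A.
(8,6): 8+6 = 14 — fits, so Group A.
(12,10): 12+10 = 22 — fits, so Group A.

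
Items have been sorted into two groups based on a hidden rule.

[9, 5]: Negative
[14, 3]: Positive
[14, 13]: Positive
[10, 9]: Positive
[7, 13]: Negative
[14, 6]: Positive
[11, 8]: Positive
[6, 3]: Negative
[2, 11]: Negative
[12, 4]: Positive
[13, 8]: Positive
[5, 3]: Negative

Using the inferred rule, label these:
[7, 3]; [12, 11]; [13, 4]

Negative, Positive, Positive

The distinguishing property — first ≥ 10 — holds for all the 'Positive' cases and none of the 'Negative' cases.
[7, 3] — first 7, hence Negative.
[12, 11] — first 12, hence Positive.
[13, 4] — first 13, hence Positive.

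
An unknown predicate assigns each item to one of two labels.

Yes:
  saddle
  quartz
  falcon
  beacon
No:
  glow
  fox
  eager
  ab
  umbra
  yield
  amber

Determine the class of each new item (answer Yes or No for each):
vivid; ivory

No, No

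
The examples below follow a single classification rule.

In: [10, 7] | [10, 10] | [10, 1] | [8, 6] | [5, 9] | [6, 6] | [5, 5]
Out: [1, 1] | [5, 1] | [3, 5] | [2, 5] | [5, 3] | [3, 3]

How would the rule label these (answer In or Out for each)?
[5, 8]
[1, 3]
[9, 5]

In, Out, In

A rule that fits every label: sum ≥ 10 — true of each 'In' example, false of each 'Out' one.
In: [5, 8], since 5+8 = 13.
Out: [1, 3], since 1+3 = 4.
In: [9, 5], since 9+5 = 14.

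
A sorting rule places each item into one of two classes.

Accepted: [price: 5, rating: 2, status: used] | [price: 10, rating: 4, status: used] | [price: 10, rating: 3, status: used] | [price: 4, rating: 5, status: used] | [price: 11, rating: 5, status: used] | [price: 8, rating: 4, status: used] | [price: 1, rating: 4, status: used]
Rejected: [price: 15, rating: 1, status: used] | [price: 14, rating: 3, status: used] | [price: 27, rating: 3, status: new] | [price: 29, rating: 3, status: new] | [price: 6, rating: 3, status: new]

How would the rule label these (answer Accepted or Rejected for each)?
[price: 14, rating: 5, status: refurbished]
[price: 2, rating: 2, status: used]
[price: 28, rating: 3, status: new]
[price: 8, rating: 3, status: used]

Rejected, Accepted, Rejected, Accepted

One predicate separates the groups cleanly: status is used AND price ≤ 11.
Rejected: [price: 14, rating: 5, status: refurbished], since status is refurbished, price = 14.
Accepted: [price: 2, rating: 2, status: used], since status is used, price = 2.
Rejected: [price: 28, rating: 3, status: new], since status is new, price = 28.
Accepted: [price: 8, rating: 3, status: used], since status is used, price = 8.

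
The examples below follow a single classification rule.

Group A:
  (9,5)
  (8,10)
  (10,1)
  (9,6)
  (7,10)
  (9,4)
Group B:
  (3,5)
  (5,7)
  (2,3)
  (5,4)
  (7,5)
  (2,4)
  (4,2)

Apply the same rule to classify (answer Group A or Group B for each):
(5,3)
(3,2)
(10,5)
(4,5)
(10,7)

Group B, Group B, Group A, Group B, Group A

The classifier is using: max ≥ 8.
(5,3) — max 5, hence Group B. (3,2) — max 3, hence Group B. (10,5) — max 10, hence Group A. (4,5) — max 5, hence Group B. (10,7) — max 10, hence Group A.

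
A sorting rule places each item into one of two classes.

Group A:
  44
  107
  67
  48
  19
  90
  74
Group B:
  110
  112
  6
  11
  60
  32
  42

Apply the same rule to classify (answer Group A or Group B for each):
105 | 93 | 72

Group B, Group A, Group A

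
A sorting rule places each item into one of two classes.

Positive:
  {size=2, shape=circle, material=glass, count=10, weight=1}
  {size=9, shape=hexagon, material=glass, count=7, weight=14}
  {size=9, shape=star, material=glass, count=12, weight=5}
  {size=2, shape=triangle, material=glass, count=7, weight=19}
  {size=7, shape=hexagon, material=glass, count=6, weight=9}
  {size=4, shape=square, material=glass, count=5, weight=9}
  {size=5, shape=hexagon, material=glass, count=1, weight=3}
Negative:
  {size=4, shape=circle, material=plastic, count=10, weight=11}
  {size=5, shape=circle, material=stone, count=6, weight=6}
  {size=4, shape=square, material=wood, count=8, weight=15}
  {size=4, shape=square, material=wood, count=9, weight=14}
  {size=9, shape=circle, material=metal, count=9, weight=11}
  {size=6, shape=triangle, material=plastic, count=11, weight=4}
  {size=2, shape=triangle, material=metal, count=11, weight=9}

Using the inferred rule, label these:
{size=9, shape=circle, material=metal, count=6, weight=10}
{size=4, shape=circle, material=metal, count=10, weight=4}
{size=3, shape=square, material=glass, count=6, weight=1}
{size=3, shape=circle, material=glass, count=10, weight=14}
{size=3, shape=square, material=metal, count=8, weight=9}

Comparing the two groups points to one rule — material is glass.
Negative: {size=9, shape=circle, material=metal, count=6, weight=10}, since material is metal. Negative: {size=4, shape=circle, material=metal, count=10, weight=4}, since material is metal. Positive: {size=3, shape=square, material=glass, count=6, weight=1}, since material is glass. Positive: {size=3, shape=circle, material=glass, count=10, weight=14}, since material is glass. Negative: {size=3, shape=square, material=metal, count=8, weight=9}, since material is metal.

Negative, Negative, Positive, Positive, Negative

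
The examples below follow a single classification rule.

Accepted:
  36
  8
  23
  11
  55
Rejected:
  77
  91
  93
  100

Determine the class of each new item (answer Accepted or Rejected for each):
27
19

The classifier is using: at most 55.

Accepted, Accepted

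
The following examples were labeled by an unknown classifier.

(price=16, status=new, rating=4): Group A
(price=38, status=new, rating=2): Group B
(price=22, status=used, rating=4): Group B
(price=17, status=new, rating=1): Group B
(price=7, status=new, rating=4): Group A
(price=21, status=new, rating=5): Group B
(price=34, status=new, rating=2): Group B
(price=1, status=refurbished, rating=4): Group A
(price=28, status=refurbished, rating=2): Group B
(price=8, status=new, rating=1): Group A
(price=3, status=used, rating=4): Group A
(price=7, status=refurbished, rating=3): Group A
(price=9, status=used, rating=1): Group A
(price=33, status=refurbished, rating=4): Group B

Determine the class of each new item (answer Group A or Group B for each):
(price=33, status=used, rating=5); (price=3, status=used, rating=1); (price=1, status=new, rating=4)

One predicate separates the groups cleanly: price ≤ 16.

Group B, Group A, Group A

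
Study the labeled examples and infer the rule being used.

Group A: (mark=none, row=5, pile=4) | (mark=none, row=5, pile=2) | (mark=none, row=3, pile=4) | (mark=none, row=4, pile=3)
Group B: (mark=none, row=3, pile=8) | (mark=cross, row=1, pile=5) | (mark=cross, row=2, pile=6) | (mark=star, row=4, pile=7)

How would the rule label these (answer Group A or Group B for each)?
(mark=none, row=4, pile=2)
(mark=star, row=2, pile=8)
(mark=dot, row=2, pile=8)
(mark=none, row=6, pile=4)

The classifier is using: pile ≤ 4.
Group A: (mark=none, row=4, pile=2), since pile = 2.
Group B: (mark=star, row=2, pile=8), since pile = 8.
Group B: (mark=dot, row=2, pile=8), since pile = 8.
Group A: (mark=none, row=6, pile=4), since pile = 4.

Group A, Group B, Group B, Group A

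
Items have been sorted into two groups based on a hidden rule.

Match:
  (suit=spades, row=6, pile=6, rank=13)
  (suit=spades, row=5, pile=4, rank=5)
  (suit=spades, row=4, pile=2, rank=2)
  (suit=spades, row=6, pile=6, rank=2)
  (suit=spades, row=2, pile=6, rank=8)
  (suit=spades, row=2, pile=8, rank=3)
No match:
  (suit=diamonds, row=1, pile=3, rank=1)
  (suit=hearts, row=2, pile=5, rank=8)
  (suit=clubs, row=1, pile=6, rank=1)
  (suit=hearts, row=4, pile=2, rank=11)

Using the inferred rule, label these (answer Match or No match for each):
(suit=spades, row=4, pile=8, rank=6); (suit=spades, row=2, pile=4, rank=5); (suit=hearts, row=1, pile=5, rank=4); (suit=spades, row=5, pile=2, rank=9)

Every 'Match' example satisfies: suit is spades. None of the 'No match' examples do.
(suit=spades, row=4, pile=8, rank=6): suit is spades, satisfies this → Match.
(suit=spades, row=2, pile=4, rank=5): suit is spades, satisfies this → Match.
(suit=hearts, row=1, pile=5, rank=4): suit is hearts, does not fit → No match.
(suit=spades, row=5, pile=2, rank=9): suit is spades, satisfies this → Match.

Match, Match, No match, Match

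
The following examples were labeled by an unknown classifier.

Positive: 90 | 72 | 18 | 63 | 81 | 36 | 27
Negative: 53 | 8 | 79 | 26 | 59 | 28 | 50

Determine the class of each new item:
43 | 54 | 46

Negative, Positive, Negative

The simplest hypothesis consistent with all the labels is: multiple of 3.
43 — 43 = 3·14 + 1, hence Negative. 54 — 54 = 3·18, hence Positive. 46 — 46 = 3·15 + 1, hence Negative.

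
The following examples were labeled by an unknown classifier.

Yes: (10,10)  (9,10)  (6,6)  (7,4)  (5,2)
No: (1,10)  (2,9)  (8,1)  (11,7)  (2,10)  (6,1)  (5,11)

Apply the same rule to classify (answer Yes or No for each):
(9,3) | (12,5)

The classifier is using: |first − second| ≤ 3.
(9,3) → |9−3| = 6 → No.
(12,5) → |12−5| = 7 → No.

No, No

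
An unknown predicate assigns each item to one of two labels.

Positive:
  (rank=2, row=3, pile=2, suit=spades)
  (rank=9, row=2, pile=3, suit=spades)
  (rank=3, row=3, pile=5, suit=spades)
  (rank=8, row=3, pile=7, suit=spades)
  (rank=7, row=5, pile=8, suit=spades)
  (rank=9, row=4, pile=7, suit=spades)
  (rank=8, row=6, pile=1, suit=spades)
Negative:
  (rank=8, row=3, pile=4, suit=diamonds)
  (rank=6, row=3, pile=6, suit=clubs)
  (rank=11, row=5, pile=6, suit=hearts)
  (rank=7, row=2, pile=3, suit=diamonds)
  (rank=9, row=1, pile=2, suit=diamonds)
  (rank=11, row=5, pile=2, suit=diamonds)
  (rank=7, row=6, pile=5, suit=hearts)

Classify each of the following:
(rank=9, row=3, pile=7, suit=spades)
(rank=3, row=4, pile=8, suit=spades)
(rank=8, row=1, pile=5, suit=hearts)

The simplest hypothesis consistent with all the labels is: suit is spades.

Positive, Positive, Negative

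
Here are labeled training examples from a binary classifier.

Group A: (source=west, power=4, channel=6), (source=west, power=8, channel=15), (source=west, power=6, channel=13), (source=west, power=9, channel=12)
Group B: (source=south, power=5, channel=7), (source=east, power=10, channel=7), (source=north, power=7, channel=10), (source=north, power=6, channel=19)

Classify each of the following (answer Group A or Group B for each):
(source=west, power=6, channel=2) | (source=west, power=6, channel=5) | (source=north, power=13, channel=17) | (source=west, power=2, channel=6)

Group A, Group A, Group B, Group A

Looking at the examples, the only property every 'Group A' case has and every 'Group B' case lacks is: source is west.
(source=west, power=6, channel=2) → source is west → Group A.
(source=west, power=6, channel=5) → source is west → Group A.
(source=north, power=13, channel=17) → source is north → Group B.
(source=west, power=2, channel=6) → source is west → Group A.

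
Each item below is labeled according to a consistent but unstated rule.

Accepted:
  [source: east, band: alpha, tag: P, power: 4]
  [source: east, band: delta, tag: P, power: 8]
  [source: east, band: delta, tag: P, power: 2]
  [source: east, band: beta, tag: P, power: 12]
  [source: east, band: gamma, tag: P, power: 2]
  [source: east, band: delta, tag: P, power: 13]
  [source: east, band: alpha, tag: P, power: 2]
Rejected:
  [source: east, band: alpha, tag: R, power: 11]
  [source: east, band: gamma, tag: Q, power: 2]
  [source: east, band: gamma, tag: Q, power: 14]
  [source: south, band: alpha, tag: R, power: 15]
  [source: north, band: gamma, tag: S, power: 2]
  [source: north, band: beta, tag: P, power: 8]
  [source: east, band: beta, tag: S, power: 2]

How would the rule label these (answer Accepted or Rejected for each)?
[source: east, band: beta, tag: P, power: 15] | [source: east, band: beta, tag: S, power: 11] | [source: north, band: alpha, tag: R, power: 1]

One predicate separates the groups cleanly: tag is P AND source is east.
[source: east, band: beta, tag: P, power: 15]: Accepted (tag is P, source is east).
[source: east, band: beta, tag: S, power: 11]: Rejected (tag is S, source is east).
[source: north, band: alpha, tag: R, power: 1]: Rejected (tag is R, source is north).

Accepted, Rejected, Rejected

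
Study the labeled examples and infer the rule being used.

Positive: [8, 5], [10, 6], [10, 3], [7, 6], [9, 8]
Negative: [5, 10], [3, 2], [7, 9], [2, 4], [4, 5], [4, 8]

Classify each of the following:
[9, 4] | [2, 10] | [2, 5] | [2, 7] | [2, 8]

The common property of the 'Positive' items is: first > second AND sum ≥ 6. No 'Negative' item has it.
Positive: [9, 4], since 9 > 4, 9+4 = 13.
Negative: [2, 10], since 2 < 10, 2+10 = 12.
Negative: [2, 5], since 2 < 5, 2+5 = 7.
Negative: [2, 7], since 2 < 7, 2+7 = 9.
Negative: [2, 8], since 2 < 8, 2+8 = 10.

Positive, Negative, Negative, Negative, Negative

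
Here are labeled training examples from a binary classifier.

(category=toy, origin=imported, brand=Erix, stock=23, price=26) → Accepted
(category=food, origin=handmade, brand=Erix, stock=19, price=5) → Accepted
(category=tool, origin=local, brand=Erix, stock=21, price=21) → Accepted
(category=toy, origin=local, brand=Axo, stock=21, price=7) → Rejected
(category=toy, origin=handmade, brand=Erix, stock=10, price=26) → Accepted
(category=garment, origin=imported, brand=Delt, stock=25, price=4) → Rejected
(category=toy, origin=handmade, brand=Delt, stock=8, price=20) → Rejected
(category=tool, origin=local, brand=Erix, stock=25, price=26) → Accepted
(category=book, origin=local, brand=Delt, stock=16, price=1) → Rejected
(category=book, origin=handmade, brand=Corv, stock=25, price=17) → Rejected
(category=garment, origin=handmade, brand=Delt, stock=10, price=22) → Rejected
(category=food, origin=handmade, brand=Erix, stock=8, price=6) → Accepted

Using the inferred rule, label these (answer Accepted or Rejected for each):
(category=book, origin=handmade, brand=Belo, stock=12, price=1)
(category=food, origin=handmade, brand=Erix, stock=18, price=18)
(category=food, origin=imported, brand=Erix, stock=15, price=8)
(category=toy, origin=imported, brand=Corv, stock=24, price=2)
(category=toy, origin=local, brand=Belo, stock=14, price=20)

Rejected, Accepted, Accepted, Rejected, Rejected

The pattern is that an item is 'Accepted' exactly when: brand is Erix.
(category=book, origin=handmade, brand=Belo, stock=12, price=1) → brand is Belo → Rejected.
(category=food, origin=handmade, brand=Erix, stock=18, price=18) → brand is Erix → Accepted.
(category=food, origin=imported, brand=Erix, stock=15, price=8) → brand is Erix → Accepted.
(category=toy, origin=imported, brand=Corv, stock=24, price=2) → brand is Corv → Rejected.
(category=toy, origin=local, brand=Belo, stock=14, price=20) → brand is Belo → Rejected.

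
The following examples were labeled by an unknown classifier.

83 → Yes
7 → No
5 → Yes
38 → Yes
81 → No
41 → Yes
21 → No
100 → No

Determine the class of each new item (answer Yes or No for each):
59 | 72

Yes, No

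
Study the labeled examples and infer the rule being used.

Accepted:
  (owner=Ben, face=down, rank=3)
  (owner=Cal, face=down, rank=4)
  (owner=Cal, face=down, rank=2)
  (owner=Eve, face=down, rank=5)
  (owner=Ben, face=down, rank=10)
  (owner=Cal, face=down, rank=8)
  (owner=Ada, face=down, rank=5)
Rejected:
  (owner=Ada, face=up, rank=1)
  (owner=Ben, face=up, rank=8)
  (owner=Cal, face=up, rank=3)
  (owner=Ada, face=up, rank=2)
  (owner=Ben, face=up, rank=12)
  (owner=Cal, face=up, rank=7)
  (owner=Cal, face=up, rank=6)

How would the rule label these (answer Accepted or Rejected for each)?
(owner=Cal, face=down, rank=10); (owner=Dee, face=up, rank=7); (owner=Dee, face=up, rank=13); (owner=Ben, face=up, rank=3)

Accepted, Rejected, Rejected, Rejected

The common property of the 'Accepted' items is: face is down. No 'Rejected' item has it.
Accepted: (owner=Cal, face=down, rank=10), since face is down. Rejected: (owner=Dee, face=up, rank=7), since face is up. Rejected: (owner=Dee, face=up, rank=13), since face is up. Rejected: (owner=Ben, face=up, rank=3), since face is up.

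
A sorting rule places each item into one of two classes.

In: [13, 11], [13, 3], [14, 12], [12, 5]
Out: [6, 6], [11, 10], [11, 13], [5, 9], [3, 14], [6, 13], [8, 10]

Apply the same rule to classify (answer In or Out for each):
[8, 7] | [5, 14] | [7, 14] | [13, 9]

A rule that fits every label: first ≥ 12 — true of each 'In' example, false of each 'Out' one.

Out, Out, Out, In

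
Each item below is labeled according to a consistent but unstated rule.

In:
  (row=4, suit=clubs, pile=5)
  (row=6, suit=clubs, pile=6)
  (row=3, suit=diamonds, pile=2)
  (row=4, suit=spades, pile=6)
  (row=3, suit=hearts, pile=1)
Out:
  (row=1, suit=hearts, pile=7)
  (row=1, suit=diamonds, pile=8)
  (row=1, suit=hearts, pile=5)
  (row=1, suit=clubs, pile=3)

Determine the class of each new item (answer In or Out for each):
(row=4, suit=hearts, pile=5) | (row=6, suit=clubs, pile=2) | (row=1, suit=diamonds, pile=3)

In, In, Out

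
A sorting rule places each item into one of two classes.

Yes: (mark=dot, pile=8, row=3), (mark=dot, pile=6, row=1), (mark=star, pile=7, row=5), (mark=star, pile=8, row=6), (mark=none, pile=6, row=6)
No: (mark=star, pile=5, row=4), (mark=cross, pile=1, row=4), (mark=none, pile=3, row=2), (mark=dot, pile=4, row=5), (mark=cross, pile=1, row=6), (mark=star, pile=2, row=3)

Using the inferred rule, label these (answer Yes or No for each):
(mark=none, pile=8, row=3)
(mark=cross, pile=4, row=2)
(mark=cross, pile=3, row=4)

The distinguishing property — pile ≥ 6 — holds for all the 'Yes' cases and none of the 'No' cases.
(mark=none, pile=8, row=3) — pile = 8, hence Yes. (mark=cross, pile=4, row=2) — pile = 4, hence No. (mark=cross, pile=3, row=4) — pile = 3, hence No.

Yes, No, No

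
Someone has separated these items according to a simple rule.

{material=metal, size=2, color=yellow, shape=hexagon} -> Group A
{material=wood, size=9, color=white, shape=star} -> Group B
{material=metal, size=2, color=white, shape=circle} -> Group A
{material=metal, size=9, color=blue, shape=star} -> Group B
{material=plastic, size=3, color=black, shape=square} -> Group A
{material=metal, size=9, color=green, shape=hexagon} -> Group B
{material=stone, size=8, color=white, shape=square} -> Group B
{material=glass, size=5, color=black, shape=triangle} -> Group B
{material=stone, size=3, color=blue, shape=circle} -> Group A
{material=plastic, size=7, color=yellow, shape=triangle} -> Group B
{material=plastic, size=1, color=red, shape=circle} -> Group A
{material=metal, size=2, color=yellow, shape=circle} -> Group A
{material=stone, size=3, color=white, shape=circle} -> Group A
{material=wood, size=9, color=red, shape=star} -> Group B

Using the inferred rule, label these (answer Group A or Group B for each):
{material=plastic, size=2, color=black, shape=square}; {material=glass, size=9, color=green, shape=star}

Group A, Group B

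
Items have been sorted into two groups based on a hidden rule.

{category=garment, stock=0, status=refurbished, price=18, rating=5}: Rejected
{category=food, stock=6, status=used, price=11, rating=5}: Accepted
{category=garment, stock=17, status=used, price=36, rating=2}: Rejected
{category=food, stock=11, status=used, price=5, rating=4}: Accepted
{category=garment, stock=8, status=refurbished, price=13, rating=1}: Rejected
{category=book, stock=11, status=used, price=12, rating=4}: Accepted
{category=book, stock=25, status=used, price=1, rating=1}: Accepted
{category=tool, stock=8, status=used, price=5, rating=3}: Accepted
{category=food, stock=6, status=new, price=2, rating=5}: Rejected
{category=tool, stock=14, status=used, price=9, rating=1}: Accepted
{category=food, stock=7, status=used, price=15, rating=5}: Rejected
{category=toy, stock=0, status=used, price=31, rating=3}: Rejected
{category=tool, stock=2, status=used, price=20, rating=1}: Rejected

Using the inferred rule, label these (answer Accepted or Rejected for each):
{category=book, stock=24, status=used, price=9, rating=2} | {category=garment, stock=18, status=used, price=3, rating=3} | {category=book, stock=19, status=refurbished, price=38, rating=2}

Accepted, Accepted, Rejected

The rule appears to be: status is used AND price ≤ 12.
{category=book, stock=24, status=used, price=9, rating=2}: Accepted (status is used, price = 9). {category=garment, stock=18, status=used, price=3, rating=3}: Accepted (status is used, price = 3). {category=book, stock=19, status=refurbished, price=38, rating=2}: Rejected (status is refurbished, price = 38).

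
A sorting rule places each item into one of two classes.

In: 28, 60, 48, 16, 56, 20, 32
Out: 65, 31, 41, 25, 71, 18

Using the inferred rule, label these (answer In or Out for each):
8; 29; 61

Rule: multiple of 4. This holds for each 'In' example and fails for each 'Out' one.

In, Out, Out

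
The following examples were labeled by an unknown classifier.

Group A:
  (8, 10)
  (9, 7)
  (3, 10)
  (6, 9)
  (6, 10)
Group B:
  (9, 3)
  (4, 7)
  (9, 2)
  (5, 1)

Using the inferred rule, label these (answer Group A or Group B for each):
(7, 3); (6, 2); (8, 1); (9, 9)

Group B, Group B, Group B, Group A

The common property of the 'Group A' items is: sum ≥ 13. No 'Group B' item has it.
(7, 3): Group B (7+3 = 10).
(6, 2): Group B (6+2 = 8).
(8, 1): Group B (8+1 = 9).
(9, 9): Group A (9+9 = 18).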